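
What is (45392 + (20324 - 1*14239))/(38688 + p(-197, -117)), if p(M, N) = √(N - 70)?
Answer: 1991542176/1496761531 - 51477*I*√187/1496761531 ≈ 1.3306 - 0.00047031*I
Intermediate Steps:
p(M, N) = √(-70 + N)
(45392 + (20324 - 1*14239))/(38688 + p(-197, -117)) = (45392 + (20324 - 1*14239))/(38688 + √(-70 - 117)) = (45392 + (20324 - 14239))/(38688 + √(-187)) = (45392 + 6085)/(38688 + I*√187) = 51477/(38688 + I*√187)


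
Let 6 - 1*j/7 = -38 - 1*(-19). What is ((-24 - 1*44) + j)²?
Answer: 11449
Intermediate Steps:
j = 175 (j = 42 - 7*(-38 - 1*(-19)) = 42 - 7*(-38 + 19) = 42 - 7*(-19) = 42 + 133 = 175)
((-24 - 1*44) + j)² = ((-24 - 1*44) + 175)² = ((-24 - 44) + 175)² = (-68 + 175)² = 107² = 11449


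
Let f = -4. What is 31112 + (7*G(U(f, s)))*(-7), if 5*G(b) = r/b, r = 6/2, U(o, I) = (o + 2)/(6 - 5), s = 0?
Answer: 311267/10 ≈ 31127.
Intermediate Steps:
U(o, I) = 2 + o (U(o, I) = (2 + o)/1 = (2 + o)*1 = 2 + o)
r = 3 (r = 6*(½) = 3)
G(b) = 3/(5*b) (G(b) = (3/b)/5 = 3/(5*b))
31112 + (7*G(U(f, s)))*(-7) = 31112 + (7*(3/(5*(2 - 4))))*(-7) = 31112 + (7*((⅗)/(-2)))*(-7) = 31112 + (7*((⅗)*(-½)))*(-7) = 31112 + (7*(-3/10))*(-7) = 31112 - 21/10*(-7) = 31112 + 147/10 = 311267/10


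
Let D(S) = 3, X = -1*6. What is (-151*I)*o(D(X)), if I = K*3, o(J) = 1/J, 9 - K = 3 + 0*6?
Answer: -906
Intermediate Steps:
X = -6
K = 6 (K = 9 - (3 + 0*6) = 9 - (3 + 0) = 9 - 1*3 = 9 - 3 = 6)
I = 18 (I = 6*3 = 18)
(-151*I)*o(D(X)) = -151*18/3 = -2718*1/3 = -906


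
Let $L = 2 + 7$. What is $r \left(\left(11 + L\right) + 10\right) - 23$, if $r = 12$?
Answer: $337$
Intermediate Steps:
$L = 9$
$r \left(\left(11 + L\right) + 10\right) - 23 = 12 \left(\left(11 + 9\right) + 10\right) - 23 = 12 \left(20 + 10\right) - 23 = 12 \cdot 30 - 23 = 360 - 23 = 337$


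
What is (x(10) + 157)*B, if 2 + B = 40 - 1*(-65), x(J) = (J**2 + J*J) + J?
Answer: 37801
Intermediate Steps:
x(J) = J + 2*J**2 (x(J) = (J**2 + J**2) + J = 2*J**2 + J = J + 2*J**2)
B = 103 (B = -2 + (40 - 1*(-65)) = -2 + (40 + 65) = -2 + 105 = 103)
(x(10) + 157)*B = (10*(1 + 2*10) + 157)*103 = (10*(1 + 20) + 157)*103 = (10*21 + 157)*103 = (210 + 157)*103 = 367*103 = 37801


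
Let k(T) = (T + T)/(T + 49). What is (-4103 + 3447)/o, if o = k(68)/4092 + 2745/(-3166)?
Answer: 248585759136/328444151 ≈ 756.86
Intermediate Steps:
k(T) = 2*T/(49 + T) (k(T) = (2*T)/(49 + T) = 2*T/(49 + T))
o = -328444151/378941706 (o = (2*68/(49 + 68))/4092 + 2745/(-3166) = (2*68/117)*(1/4092) + 2745*(-1/3166) = (2*68*(1/117))*(1/4092) - 2745/3166 = (136/117)*(1/4092) - 2745/3166 = 34/119691 - 2745/3166 = -328444151/378941706 ≈ -0.86674)
(-4103 + 3447)/o = (-4103 + 3447)/(-328444151/378941706) = -656*(-378941706/328444151) = 248585759136/328444151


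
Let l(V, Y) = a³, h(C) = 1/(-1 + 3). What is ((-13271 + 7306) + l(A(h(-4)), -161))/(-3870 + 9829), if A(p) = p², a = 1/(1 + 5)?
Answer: -1288439/1287144 ≈ -1.0010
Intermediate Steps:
a = ⅙ (a = 1/6 = ⅙ ≈ 0.16667)
h(C) = ½ (h(C) = 1/2 = ½)
l(V, Y) = 1/216 (l(V, Y) = (⅙)³ = 1/216)
((-13271 + 7306) + l(A(h(-4)), -161))/(-3870 + 9829) = ((-13271 + 7306) + 1/216)/(-3870 + 9829) = (-5965 + 1/216)/5959 = -1288439/216*1/5959 = -1288439/1287144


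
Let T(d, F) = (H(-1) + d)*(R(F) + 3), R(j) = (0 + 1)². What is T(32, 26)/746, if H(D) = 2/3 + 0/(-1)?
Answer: 196/1119 ≈ 0.17516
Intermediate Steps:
R(j) = 1 (R(j) = 1² = 1)
H(D) = ⅔ (H(D) = 2*(⅓) + 0*(-1) = ⅔ + 0 = ⅔)
T(d, F) = 8/3 + 4*d (T(d, F) = (⅔ + d)*(1 + 3) = (⅔ + d)*4 = 8/3 + 4*d)
T(32, 26)/746 = (8/3 + 4*32)/746 = (8/3 + 128)*(1/746) = (392/3)*(1/746) = 196/1119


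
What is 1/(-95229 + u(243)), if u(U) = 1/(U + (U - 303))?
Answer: -183/17426906 ≈ -1.0501e-5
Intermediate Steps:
u(U) = 1/(-303 + 2*U) (u(U) = 1/(U + (-303 + U)) = 1/(-303 + 2*U))
1/(-95229 + u(243)) = 1/(-95229 + 1/(-303 + 2*243)) = 1/(-95229 + 1/(-303 + 486)) = 1/(-95229 + 1/183) = 1/(-17426906/183) = -183/17426906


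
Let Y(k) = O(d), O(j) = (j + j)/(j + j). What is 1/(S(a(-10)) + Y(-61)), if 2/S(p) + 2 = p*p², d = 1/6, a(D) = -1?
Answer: 3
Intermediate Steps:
d = ⅙ ≈ 0.16667
O(j) = 1 (O(j) = (2*j)/((2*j)) = (2*j)*(1/(2*j)) = 1)
Y(k) = 1
S(p) = 2/(-2 + p³) (S(p) = 2/(-2 + p*p²) = 2/(-2 + p³))
1/(S(a(-10)) + Y(-61)) = 1/(2/(-2 + (-1)³) + 1) = 1/(2/(-2 - 1) + 1) = 1/(2/(-3) + 1) = 1/(2*(-⅓) + 1) = 1/(-⅔ + 1) = 1/(⅓) = 3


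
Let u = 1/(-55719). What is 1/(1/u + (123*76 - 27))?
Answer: -1/46398 ≈ -2.1553e-5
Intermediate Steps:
u = -1/55719 ≈ -1.7947e-5
1/(1/u + (123*76 - 27)) = 1/(1/(-1/55719) + (123*76 - 27)) = 1/(-55719 + (9348 - 27)) = 1/(-55719 + 9321) = 1/(-46398) = -1/46398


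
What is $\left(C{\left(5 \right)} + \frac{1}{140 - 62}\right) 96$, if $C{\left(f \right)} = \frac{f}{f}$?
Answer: $\frac{1264}{13} \approx 97.231$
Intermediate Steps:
$C{\left(f \right)} = 1$
$\left(C{\left(5 \right)} + \frac{1}{140 - 62}\right) 96 = \left(1 + \frac{1}{140 - 62}\right) 96 = \left(1 + \frac{1}{78}\right) 96 = \frac{79}{78} \cdot 96 = \frac{1264}{13}$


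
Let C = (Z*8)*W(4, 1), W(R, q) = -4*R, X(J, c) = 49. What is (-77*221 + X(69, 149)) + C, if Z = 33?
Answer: -21192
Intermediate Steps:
C = -4224 (C = (33*8)*(-4*4) = 264*(-16) = -4224)
(-77*221 + X(69, 149)) + C = (-77*221 + 49) - 4224 = (-17017 + 49) - 4224 = -16968 - 4224 = -21192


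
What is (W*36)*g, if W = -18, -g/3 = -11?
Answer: -21384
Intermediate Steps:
g = 33 (g = -3*(-11) = 33)
(W*36)*g = -18*36*33 = -648*33 = -21384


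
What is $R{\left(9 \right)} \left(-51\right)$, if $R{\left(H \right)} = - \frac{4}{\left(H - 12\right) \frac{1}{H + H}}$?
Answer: $-1224$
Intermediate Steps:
$R{\left(H \right)} = - \frac{8 H}{-12 + H}$ ($R{\left(H \right)} = - \frac{4}{\left(-12 + H\right) \frac{1}{2 H}} = - \frac{4}{\frac{1}{2} \frac{1}{H} \left(-12 + H\right)} = - 4 \frac{2 H}{-12 + H} = - \frac{8 H}{-12 + H}$)
$R{\left(9 \right)} \left(-51\right) = \left(-8\right) 9 \frac{1}{-12 + 9} \left(-51\right) = \left(-8\right) 9 \frac{1}{-3} \left(-51\right) = \left(-8\right) 9 \left(- \frac{1}{3}\right) \left(-51\right) = 24 \left(-51\right) = -1224$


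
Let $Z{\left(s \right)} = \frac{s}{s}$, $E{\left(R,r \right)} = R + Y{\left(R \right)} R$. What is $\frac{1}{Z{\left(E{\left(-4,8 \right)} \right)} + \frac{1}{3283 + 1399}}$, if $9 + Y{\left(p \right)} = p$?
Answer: $\frac{4682}{4683} \approx 0.99979$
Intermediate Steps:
$Y{\left(p \right)} = -9 + p$
$E{\left(R,r \right)} = R + R \left(-9 + R\right)$ ($E{\left(R,r \right)} = R + \left(-9 + R\right) R = R + R \left(-9 + R\right)$)
$Z{\left(s \right)} = 1$
$\frac{1}{Z{\left(E{\left(-4,8 \right)} \right)} + \frac{1}{3283 + 1399}} = \frac{1}{1 + \frac{1}{3283 + 1399}} = \frac{1}{1 + \frac{1}{4682}} = \frac{1}{\frac{4683}{4682}} = \frac{4682}{4683}$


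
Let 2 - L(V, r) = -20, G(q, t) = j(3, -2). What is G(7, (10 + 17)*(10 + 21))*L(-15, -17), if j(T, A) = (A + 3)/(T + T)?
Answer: 11/3 ≈ 3.6667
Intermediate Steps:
j(T, A) = (3 + A)/(2*T) (j(T, A) = (3 + A)/((2*T)) = (3 + A)*(1/(2*T)) = (3 + A)/(2*T))
G(q, t) = ⅙ (G(q, t) = (½)*(3 - 2)/3 = (½)*(⅓)*1 = ⅙)
L(V, r) = 22 (L(V, r) = 2 - 1*(-20) = 2 + 20 = 22)
G(7, (10 + 17)*(10 + 21))*L(-15, -17) = (⅙)*22 = 11/3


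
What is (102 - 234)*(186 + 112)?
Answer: -39336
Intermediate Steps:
(102 - 234)*(186 + 112) = -132*298 = -39336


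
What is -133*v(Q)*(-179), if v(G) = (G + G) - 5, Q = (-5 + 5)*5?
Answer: -119035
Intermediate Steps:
Q = 0 (Q = 0*5 = 0)
v(G) = -5 + 2*G (v(G) = 2*G - 5 = -5 + 2*G)
-133*v(Q)*(-179) = -133*(-5 + 2*0)*(-179) = -133*(-5 + 0)*(-179) = -133*(-5)*(-179) = 665*(-179) = -119035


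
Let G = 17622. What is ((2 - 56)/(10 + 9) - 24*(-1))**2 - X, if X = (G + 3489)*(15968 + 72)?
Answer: -122241817236/361 ≈ -3.3862e+8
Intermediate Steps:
X = 338620440 (X = (17622 + 3489)*(15968 + 72) = 21111*16040 = 338620440)
((2 - 56)/(10 + 9) - 24*(-1))**2 - X = ((2 - 56)/(10 + 9) - 24*(-1))**2 - 1*338620440 = (-54/19 + 24)**2 - 338620440 = (402/19)**2 - 338620440 = 161604/361 - 338620440 = -122241817236/361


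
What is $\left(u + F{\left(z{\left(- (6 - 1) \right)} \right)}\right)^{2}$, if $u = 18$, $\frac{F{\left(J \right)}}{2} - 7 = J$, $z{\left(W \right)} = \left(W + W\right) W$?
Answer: $17424$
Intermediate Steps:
$z{\left(W \right)} = 2 W^{2}$ ($z{\left(W \right)} = 2 W W = 2 W^{2}$)
$F{\left(J \right)} = 14 + 2 J$
$\left(u + F{\left(z{\left(- (6 - 1) \right)} \right)}\right)^{2} = \left(18 + \left(14 + 2 \cdot 2 \left(- (6 - 1)\right)^{2}\right)\right)^{2} = \left(18 + \left(14 + 2 \cdot 2 \left(\left(-1\right) 5\right)^{2}\right)\right)^{2} = \left(18 + \left(14 + 2 \cdot 2 \left(-5\right)^{2}\right)\right)^{2} = \left(18 + \left(14 + 2 \cdot 2 \cdot 25\right)\right)^{2} = \left(18 + \left(14 + 2 \cdot 50\right)\right)^{2} = \left(18 + \left(14 + 100\right)\right)^{2} = \left(18 + 114\right)^{2} = 132^{2} = 17424$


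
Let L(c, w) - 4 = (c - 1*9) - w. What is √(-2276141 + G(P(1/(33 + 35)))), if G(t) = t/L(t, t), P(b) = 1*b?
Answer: 3*I*√7308941665/170 ≈ 1508.7*I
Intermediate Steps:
P(b) = b
L(c, w) = -5 + c - w (L(c, w) = 4 + ((c - 1*9) - w) = 4 + ((c - 9) - w) = 4 + ((-9 + c) - w) = 4 + (-9 + c - w) = -5 + c - w)
G(t) = -t/5 (G(t) = t/(-5 + t - t) = t/(-5) = t*(-⅕) = -t/5)
√(-2276141 + G(P(1/(33 + 35)))) = √(-2276141 - 1/(5*(33 + 35))) = √(-2276141 - ⅕/68) = √(-2276141 - ⅕*1/68) = √(-2276141 - 1/340) = √(-773887941/340) = 3*I*√7308941665/170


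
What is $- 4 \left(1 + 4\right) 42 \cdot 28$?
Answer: $-23520$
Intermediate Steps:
$- 4 \left(1 + 4\right) 42 \cdot 28 = \left(-4\right) 5 \cdot 42 \cdot 28 = \left(-20\right) 42 \cdot 28 = \left(-840\right) 28 = -23520$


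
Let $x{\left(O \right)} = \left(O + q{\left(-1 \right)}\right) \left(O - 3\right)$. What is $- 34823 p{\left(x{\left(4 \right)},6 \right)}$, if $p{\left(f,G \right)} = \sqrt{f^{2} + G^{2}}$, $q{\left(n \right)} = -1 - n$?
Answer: $- 69646 \sqrt{13} \approx -2.5111 \cdot 10^{5}$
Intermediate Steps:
$x{\left(O \right)} = O \left(-3 + O\right)$ ($x{\left(O \right)} = \left(O - 0\right) \left(O - 3\right) = \left(O + \left(-1 + 1\right)\right) \left(-3 + O\right) = \left(O + 0\right) \left(-3 + O\right) = O \left(-3 + O\right)$)
$p{\left(f,G \right)} = \sqrt{G^{2} + f^{2}}$
$- 34823 p{\left(x{\left(4 \right)},6 \right)} = - 34823 \sqrt{6^{2} + \left(4 \left(-3 + 4\right)\right)^{2}} = - 34823 \sqrt{36 + \left(4 \cdot 1\right)^{2}} = - 34823 \sqrt{36 + 4^{2}} = - 34823 \sqrt{36 + 16} = - 34823 \sqrt{52} = - 34823 \cdot 2 \sqrt{13} = - 69646 \sqrt{13}$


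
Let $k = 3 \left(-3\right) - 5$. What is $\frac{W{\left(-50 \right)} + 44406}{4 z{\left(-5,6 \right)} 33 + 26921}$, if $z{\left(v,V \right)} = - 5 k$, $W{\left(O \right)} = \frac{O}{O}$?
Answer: $\frac{44407}{36161} \approx 1.228$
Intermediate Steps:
$W{\left(O \right)} = 1$
$k = -14$ ($k = -9 - 5 = -14$)
$z{\left(v,V \right)} = 70$ ($z{\left(v,V \right)} = \left(-5\right) \left(-14\right) = 70$)
$\frac{W{\left(-50 \right)} + 44406}{4 z{\left(-5,6 \right)} 33 + 26921} = \frac{1 + 44406}{4 \cdot 70 \cdot 33 + 26921} = \frac{44407}{280 \cdot 33 + 26921} = \frac{44407}{9240 + 26921} = \frac{44407}{36161}$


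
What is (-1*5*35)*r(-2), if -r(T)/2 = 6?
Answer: 2100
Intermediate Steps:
r(T) = -12 (r(T) = -2*6 = -12)
(-1*5*35)*r(-2) = (-1*5*35)*(-12) = -5*35*(-12) = -175*(-12) = 2100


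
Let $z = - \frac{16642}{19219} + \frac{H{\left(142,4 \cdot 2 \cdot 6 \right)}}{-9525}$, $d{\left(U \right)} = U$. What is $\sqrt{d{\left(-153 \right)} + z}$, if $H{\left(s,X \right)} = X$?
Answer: $\frac{i \sqrt{22917417077545727}}{12204065} \approx 12.404 i$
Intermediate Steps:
$z = - \frac{53145854}{61020325}$ ($z = - \frac{16642}{19219} + \frac{4 \cdot 2 \cdot 6}{-9525} = \left(-16642\right) \frac{1}{19219} + 8 \cdot 6 \left(- \frac{1}{9525}\right) = - \frac{16642}{19219} + 48 \left(- \frac{1}{9525}\right) = - \frac{16642}{19219} - \frac{16}{3175} = - \frac{53145854}{61020325} \approx -0.87095$)
$\sqrt{d{\left(-153 \right)} + z} = \sqrt{-153 - \frac{53145854}{61020325}} = \sqrt{- \frac{9389255579}{61020325}} = \frac{i \sqrt{22917417077545727}}{12204065}$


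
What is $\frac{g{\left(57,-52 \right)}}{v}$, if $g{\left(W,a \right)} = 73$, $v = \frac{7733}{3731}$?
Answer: $\frac{272363}{7733} \approx 35.221$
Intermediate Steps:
$v = \frac{7733}{3731}$ ($v = 7733 \cdot \frac{1}{3731} = \frac{7733}{3731} \approx 2.0726$)
$\frac{g{\left(57,-52 \right)}}{v} = \frac{73}{\frac{7733}{3731}} = 73 \cdot \frac{3731}{7733} = \frac{272363}{7733}$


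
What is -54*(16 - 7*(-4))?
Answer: -2376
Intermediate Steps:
-54*(16 - 7*(-4)) = -54*(16 + 28) = -54*44 = -2376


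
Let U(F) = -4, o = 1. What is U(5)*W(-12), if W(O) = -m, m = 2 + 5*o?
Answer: 28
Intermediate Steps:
m = 7 (m = 2 + 5*1 = 2 + 5 = 7)
W(O) = -7 (W(O) = -1*7 = -7)
U(5)*W(-12) = -4*(-7) = 28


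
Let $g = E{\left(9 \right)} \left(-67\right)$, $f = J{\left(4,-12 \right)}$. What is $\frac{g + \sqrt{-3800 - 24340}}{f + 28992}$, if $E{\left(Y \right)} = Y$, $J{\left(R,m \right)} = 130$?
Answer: $- \frac{603}{29122} + \frac{i \sqrt{7035}}{14561} \approx -0.020706 + 0.0057602 i$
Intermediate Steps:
$f = 130$
$g = -603$ ($g = 9 \left(-67\right) = -603$)
$\frac{g + \sqrt{-3800 - 24340}}{f + 28992} = \frac{-603 + \sqrt{-3800 - 24340}}{130 + 28992} = \frac{-603 + \sqrt{-28140}}{29122} = \left(-603 + 2 i \sqrt{7035}\right) \frac{1}{29122} = - \frac{603}{29122} + \frac{i \sqrt{7035}}{14561}$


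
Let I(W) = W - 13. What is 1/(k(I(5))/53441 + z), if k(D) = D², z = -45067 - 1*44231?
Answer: -53441/4772174354 ≈ -1.1198e-5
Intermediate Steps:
z = -89298 (z = -45067 - 44231 = -89298)
I(W) = -13 + W
1/(k(I(5))/53441 + z) = 1/((-13 + 5)²/53441 - 89298) = 1/((-8)²*(1/53441) - 89298) = 1/(64*(1/53441) - 89298) = 1/(64/53441 - 89298) = 1/(-4772174354/53441) = -53441/4772174354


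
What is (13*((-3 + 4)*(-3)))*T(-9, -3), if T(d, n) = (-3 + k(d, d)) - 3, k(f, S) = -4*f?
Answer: -1170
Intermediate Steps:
T(d, n) = -6 - 4*d (T(d, n) = (-3 - 4*d) - 3 = -6 - 4*d)
(13*((-3 + 4)*(-3)))*T(-9, -3) = (13*((-3 + 4)*(-3)))*(-6 - 4*(-9)) = (13*(1*(-3)))*(-6 + 36) = (13*(-3))*30 = -39*30 = -1170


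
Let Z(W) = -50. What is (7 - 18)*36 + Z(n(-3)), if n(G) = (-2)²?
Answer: -446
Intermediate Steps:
n(G) = 4
(7 - 18)*36 + Z(n(-3)) = (7 - 18)*36 - 50 = -11*36 - 50 = -396 - 50 = -446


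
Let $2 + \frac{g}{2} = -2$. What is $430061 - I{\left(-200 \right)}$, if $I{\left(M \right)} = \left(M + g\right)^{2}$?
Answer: $386797$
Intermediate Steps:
$g = -8$ ($g = -4 + 2 \left(-2\right) = -4 - 4 = -8$)
$I{\left(M \right)} = \left(-8 + M\right)^{2}$ ($I{\left(M \right)} = \left(M - 8\right)^{2} = \left(-8 + M\right)^{2}$)
$430061 - I{\left(-200 \right)} = 430061 - \left(-8 - 200\right)^{2} = 430061 - \left(-208\right)^{2} = 430061 - 43264 = 386797$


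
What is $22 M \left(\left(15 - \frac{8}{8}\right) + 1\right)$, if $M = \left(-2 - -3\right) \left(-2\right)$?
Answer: $-660$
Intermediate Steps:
$M = -2$ ($M = \left(-2 + \left(-1 + 4\right)\right) \left(-2\right) = \left(-2 + 3\right) \left(-2\right) = 1 \left(-2\right) = -2$)
$22 M \left(\left(15 - \frac{8}{8}\right) + 1\right) = 22 \left(-2\right) \left(\left(15 - \frac{8}{8}\right) + 1\right) = - 44 \left(\left(15 - 1\right) + 1\right) = - 44 \left(14 + 1\right) = \left(-44\right) 15 = -660$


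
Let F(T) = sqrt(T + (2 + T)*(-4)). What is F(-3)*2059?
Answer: 2059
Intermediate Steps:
F(T) = sqrt(-8 - 3*T) (F(T) = sqrt(T + (-8 - 4*T)) = sqrt(-8 - 3*T))
F(-3)*2059 = sqrt(-8 - 3*(-3))*2059 = sqrt(-8 + 9)*2059 = sqrt(1)*2059 = 1*2059 = 2059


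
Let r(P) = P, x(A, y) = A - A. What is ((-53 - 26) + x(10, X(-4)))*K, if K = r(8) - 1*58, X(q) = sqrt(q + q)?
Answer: 3950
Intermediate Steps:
X(q) = sqrt(2)*sqrt(q) (X(q) = sqrt(2*q) = sqrt(2)*sqrt(q))
x(A, y) = 0
K = -50 (K = 8 - 1*58 = 8 - 58 = -50)
((-53 - 26) + x(10, X(-4)))*K = ((-53 - 26) + 0)*(-50) = (-79 + 0)*(-50) = -79*(-50) = 3950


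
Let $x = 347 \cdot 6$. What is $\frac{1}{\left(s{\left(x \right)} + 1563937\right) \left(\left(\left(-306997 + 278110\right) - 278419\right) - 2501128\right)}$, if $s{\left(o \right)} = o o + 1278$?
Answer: $- \frac{1}{16569589285526} \approx -6.0352 \cdot 10^{-14}$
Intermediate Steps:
$x = 2082$
$s{\left(o \right)} = 1278 + o^{2}$ ($s{\left(o \right)} = o^{2} + 1278 = 1278 + o^{2}$)
$\frac{1}{\left(s{\left(x \right)} + 1563937\right) \left(\left(\left(-306997 + 278110\right) - 278419\right) - 2501128\right)} = \frac{1}{\left(\left(1278 + 2082^{2}\right) + 1563937\right) \left(\left(\left(-306997 + 278110\right) - 278419\right) - 2501128\right)} = \frac{1}{\left(\left(1278 + 4334724\right) + 1563937\right) \left(\left(-28887 - 278419\right) - 2501128\right)} = \frac{1}{\left(4336002 + 1563937\right) \left(-307306 - 2501128\right)} = \frac{1}{5899939 \left(-2808434\right)} = \frac{1}{-16569589285526} = - \frac{1}{16569589285526}$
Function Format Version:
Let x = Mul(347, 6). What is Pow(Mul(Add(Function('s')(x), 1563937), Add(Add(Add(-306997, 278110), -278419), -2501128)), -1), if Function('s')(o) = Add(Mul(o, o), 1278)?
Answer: Rational(-1, 16569589285526) ≈ -6.0352e-14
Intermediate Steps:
x = 2082
Function('s')(o) = Add(1278, Pow(o, 2)) (Function('s')(o) = Add(Pow(o, 2), 1278) = Add(1278, Pow(o, 2)))
Pow(Mul(Add(Function('s')(x), 1563937), Add(Add(Add(-306997, 278110), -278419), -2501128)), -1) = Pow(Mul(Add(Add(1278, Pow(2082, 2)), 1563937), Add(Add(Add(-306997, 278110), -278419), -2501128)), -1) = Pow(Mul(Add(Add(1278, 4334724), 1563937), Add(Add(-28887, -278419), -2501128)), -1) = Pow(Mul(Add(4336002, 1563937), Add(-307306, -2501128)), -1) = Pow(Mul(5899939, -2808434), -1) = Pow(-16569589285526, -1) = Rational(-1, 16569589285526)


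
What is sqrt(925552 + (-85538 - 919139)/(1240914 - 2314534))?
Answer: sqrt(266711939619637385)/536810 ≈ 962.06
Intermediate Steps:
sqrt(925552 + (-85538 - 919139)/(1240914 - 2314534)) = sqrt(925552 - 1004677/(-1073620)) = sqrt(925552 - 1004677*(-1/1073620)) = sqrt(925552 + 1004677/1073620) = sqrt(993692142917/1073620) = sqrt(266711939619637385)/536810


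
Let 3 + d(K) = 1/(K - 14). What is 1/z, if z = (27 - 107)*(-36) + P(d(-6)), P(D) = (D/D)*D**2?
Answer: 400/1155721 ≈ 0.00034610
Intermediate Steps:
d(K) = -3 + 1/(-14 + K) (d(K) = -3 + 1/(K - 14) = -3 + 1/(-14 + K))
P(D) = D**2 (P(D) = 1*D**2 = D**2)
z = 1155721/400 (z = (27 - 107)*(-36) + ((43 - 3*(-6))/(-14 - 6))**2 = -80*(-36) + ((43 + 18)/(-20))**2 = 2880 + (-1/20*61)**2 = 2880 + (-61/20)**2 = 2880 + 3721/400 = 1155721/400 ≈ 2889.3)
1/z = 1/(1155721/400) = 400/1155721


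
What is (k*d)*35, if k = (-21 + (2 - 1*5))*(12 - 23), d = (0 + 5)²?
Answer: 231000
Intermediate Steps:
d = 25 (d = 5² = 25)
k = 264 (k = (-21 + (2 - 5))*(-11) = (-21 - 3)*(-11) = -24*(-11) = 264)
(k*d)*35 = (264*25)*35 = 6600*35 = 231000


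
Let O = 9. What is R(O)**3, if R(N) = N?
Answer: 729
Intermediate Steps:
R(O)**3 = 9**3 = 729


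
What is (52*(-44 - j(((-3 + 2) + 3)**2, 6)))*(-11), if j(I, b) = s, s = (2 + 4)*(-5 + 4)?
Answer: 21736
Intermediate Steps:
s = -6 (s = 6*(-1) = -6)
j(I, b) = -6
(52*(-44 - j(((-3 + 2) + 3)**2, 6)))*(-11) = (52*(-44 - 1*(-6)))*(-11) = (52*(-44 + 6))*(-11) = (52*(-38))*(-11) = -1976*(-11) = 21736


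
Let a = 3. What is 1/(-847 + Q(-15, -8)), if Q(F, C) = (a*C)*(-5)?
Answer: -1/727 ≈ -0.0013755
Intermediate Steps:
Q(F, C) = -15*C (Q(F, C) = (3*C)*(-5) = -15*C)
1/(-847 + Q(-15, -8)) = 1/(-847 - 15*(-8)) = 1/(-847 + 120) = 1/(-727) = -1/727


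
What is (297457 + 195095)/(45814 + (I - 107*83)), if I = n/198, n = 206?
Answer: 24381324/1828235 ≈ 13.336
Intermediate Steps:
I = 103/99 (I = 206/198 = 206*(1/198) = 103/99 ≈ 1.0404)
(297457 + 195095)/(45814 + (I - 107*83)) = (297457 + 195095)/(45814 + (103/99 - 107*83)) = 492552/(45814 + (103/99 - 8881)) = 492552/(45814 - 879116/99) = 492552/(3656470/99) = 492552*(99/3656470) = 24381324/1828235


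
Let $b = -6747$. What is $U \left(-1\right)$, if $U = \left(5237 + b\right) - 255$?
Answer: $1765$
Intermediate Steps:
$U = -1765$ ($U = \left(5237 - 6747\right) - 255 = -1510 - 255 = -1765$)
$U \left(-1\right) = \left(-1765\right) \left(-1\right) = 1765$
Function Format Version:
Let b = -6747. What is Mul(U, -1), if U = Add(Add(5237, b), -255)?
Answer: 1765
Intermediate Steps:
U = -1765 (U = Add(Add(5237, -6747), -255) = Add(-1510, -255) = -1765)
Mul(U, -1) = Mul(-1765, -1) = 1765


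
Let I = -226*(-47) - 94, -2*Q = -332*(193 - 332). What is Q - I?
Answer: -33602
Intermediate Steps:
Q = -23074 (Q = -(-166)*(193 - 332) = -(-166)*(-139) = -½*46148 = -23074)
I = 10528 (I = 10622 - 94 = 10528)
Q - I = -23074 - 1*10528 = -23074 - 10528 = -33602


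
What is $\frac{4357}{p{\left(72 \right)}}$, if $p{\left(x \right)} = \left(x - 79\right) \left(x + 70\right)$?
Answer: $- \frac{4357}{994} \approx -4.3833$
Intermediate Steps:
$p{\left(x \right)} = \left(-79 + x\right) \left(70 + x\right)$
$\frac{4357}{p{\left(72 \right)}} = \frac{4357}{-5530 + 72^{2} - 648} = \frac{4357}{-5530 + 5184 - 648} = \frac{4357}{-994} = 4357 \left(- \frac{1}{994}\right) = - \frac{4357}{994}$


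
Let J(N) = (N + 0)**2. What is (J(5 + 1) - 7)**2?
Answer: 841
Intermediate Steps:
J(N) = N**2
(J(5 + 1) - 7)**2 = ((5 + 1)**2 - 7)**2 = (6**2 - 7)**2 = (36 - 7)**2 = 29**2 = 841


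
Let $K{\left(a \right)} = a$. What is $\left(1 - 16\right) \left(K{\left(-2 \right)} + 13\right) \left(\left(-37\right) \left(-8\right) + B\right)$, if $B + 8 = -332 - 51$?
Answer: $15675$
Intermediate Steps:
$B = -391$ ($B = -8 - 383 = -391$)
$\left(1 - 16\right) \left(K{\left(-2 \right)} + 13\right) \left(\left(-37\right) \left(-8\right) + B\right) = \left(1 - 16\right) \left(-2 + 13\right) \left(\left(-37\right) \left(-8\right) - 391\right) = \left(-15\right) 11 \left(296 - 391\right) = \left(-165\right) \left(-95\right) = 15675$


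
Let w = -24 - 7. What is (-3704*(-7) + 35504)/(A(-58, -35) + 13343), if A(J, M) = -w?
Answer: 30716/6687 ≈ 4.5934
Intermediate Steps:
w = -31
A(J, M) = 31 (A(J, M) = -1*(-31) = 31)
(-3704*(-7) + 35504)/(A(-58, -35) + 13343) = (-3704*(-7) + 35504)/(31 + 13343) = (25928 + 35504)/13374 = 61432*(1/13374) = 30716/6687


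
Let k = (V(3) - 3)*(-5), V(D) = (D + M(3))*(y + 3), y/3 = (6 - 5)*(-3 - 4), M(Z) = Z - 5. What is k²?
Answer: 11025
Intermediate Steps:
M(Z) = -5 + Z
y = -21 (y = 3*((6 - 5)*(-3 - 4)) = 3*(1*(-7)) = 3*(-7) = -21)
V(D) = 36 - 18*D (V(D) = (D + (-5 + 3))*(-21 + 3) = (D - 2)*(-18) = (-2 + D)*(-18) = 36 - 18*D)
k = 105 (k = ((36 - 18*3) - 3)*(-5) = ((36 - 54) - 3)*(-5) = (-18 - 3)*(-5) = -21*(-5) = 105)
k² = 105² = 11025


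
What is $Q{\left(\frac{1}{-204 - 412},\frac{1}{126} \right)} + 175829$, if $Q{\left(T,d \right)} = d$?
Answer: $\frac{22154455}{126} \approx 1.7583 \cdot 10^{5}$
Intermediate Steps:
$Q{\left(\frac{1}{-204 - 412},\frac{1}{126} \right)} + 175829 = \frac{1}{126} + 175829 = \frac{22154455}{126}$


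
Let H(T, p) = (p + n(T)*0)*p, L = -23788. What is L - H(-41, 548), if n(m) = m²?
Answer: -324092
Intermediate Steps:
H(T, p) = p² (H(T, p) = (p + T²*0)*p = (p + 0)*p = p*p = p²)
L - H(-41, 548) = -23788 - 1*548² = -23788 - 1*300304 = -23788 - 300304 = -324092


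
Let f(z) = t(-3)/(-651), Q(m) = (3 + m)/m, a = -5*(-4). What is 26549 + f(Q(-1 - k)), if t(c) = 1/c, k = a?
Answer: 51850198/1953 ≈ 26549.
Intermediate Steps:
a = 20
k = 20
Q(m) = (3 + m)/m
t(c) = 1/c
f(z) = 1/1953 (f(z) = 1/(-3*(-651)) = -1/3*(-1/651) = 1/1953)
26549 + f(Q(-1 - k)) = 26549 + 1/1953 = 51850198/1953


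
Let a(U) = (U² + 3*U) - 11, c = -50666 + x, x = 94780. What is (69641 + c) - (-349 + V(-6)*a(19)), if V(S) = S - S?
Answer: 114104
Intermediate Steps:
c = 44114 (c = -50666 + 94780 = 44114)
V(S) = 0
a(U) = -11 + U² + 3*U
(69641 + c) - (-349 + V(-6)*a(19)) = (69641 + 44114) - (-349 + 0*(-11 + 19² + 3*19)) = 113755 - (-349 + 0*(-11 + 361 + 57)) = 113755 - (-349 + 0*407) = 113755 - (-349 + 0) = 113755 - 1*(-349) = 113755 + 349 = 114104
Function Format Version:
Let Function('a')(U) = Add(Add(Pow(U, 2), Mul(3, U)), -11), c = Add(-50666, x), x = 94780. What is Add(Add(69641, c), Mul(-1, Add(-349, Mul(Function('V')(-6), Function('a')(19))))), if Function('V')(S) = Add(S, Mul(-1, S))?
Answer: 114104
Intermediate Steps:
c = 44114 (c = Add(-50666, 94780) = 44114)
Function('V')(S) = 0
Function('a')(U) = Add(-11, Pow(U, 2), Mul(3, U))
Add(Add(69641, c), Mul(-1, Add(-349, Mul(Function('V')(-6), Function('a')(19))))) = Add(Add(69641, 44114), Mul(-1, Add(-349, Mul(0, Add(-11, Pow(19, 2), Mul(3, 19)))))) = Add(113755, Mul(-1, Add(-349, Mul(0, Add(-11, 361, 57))))) = Add(113755, Mul(-1, Add(-349, Mul(0, 407)))) = Add(113755, Mul(-1, Add(-349, 0))) = Add(113755, Mul(-1, -349)) = Add(113755, 349) = 114104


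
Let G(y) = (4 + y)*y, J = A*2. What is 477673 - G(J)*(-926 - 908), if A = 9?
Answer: 1203937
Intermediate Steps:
J = 18 (J = 9*2 = 18)
G(y) = y*(4 + y)
477673 - G(J)*(-926 - 908) = 477673 - 18*(4 + 18)*(-926 - 908) = 477673 - 18*22*(-1834) = 477673 - 396*(-1834) = 477673 - 1*(-726264) = 477673 + 726264 = 1203937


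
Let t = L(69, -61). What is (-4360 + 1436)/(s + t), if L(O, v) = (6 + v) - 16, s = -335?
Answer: 1462/203 ≈ 7.2020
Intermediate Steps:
L(O, v) = -10 + v
t = -71 (t = -10 - 61 = -71)
(-4360 + 1436)/(s + t) = (-4360 + 1436)/(-335 - 71) = -2924/(-406) = -2924*(-1/406) = 1462/203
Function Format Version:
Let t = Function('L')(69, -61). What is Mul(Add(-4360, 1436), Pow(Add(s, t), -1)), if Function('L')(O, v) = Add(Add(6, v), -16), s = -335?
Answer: Rational(1462, 203) ≈ 7.2020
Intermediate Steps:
Function('L')(O, v) = Add(-10, v)
t = -71 (t = Add(-10, -61) = -71)
Mul(Add(-4360, 1436), Pow(Add(s, t), -1)) = Mul(Add(-4360, 1436), Pow(Add(-335, -71), -1)) = Mul(-2924, Pow(-406, -1)) = Mul(-2924, Rational(-1, 406)) = Rational(1462, 203)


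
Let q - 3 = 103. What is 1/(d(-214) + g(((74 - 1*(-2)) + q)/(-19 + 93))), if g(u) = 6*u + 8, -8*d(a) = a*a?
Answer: -74/421929 ≈ -0.00017539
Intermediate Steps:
q = 106 (q = 3 + 103 = 106)
d(a) = -a²/8 (d(a) = -a*a/8 = -a²/8)
g(u) = 8 + 6*u
1/(d(-214) + g(((74 - 1*(-2)) + q)/(-19 + 93))) = 1/(-⅛*(-214)² + (8 + 6*(((74 - 1*(-2)) + 106)/(-19 + 93)))) = 1/(-⅛*45796 + (8 + 6*(((74 + 2) + 106)/74))) = 1/(-11449/2 + (8 + 6*((76 + 106)*(1/74)))) = 1/(-11449/2 + (8 + 6*(182*(1/74)))) = 1/(-11449/2 + (8 + 6*(91/37))) = 1/(-11449/2 + (8 + 546/37)) = 1/(-11449/2 + 842/37) = 1/(-421929/74) = -74/421929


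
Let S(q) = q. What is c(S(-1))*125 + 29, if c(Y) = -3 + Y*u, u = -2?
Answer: -96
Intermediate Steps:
c(Y) = -3 - 2*Y (c(Y) = -3 + Y*(-2) = -3 - 2*Y)
c(S(-1))*125 + 29 = (-3 - 2*(-1))*125 + 29 = (-3 + 2)*125 + 29 = -1*125 + 29 = -125 + 29 = -96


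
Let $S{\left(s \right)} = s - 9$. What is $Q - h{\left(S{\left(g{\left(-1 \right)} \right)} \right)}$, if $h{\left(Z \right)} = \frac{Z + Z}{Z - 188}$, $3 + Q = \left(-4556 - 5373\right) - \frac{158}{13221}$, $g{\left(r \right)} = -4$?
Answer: $- \frac{8797960292}{885807} \approx -9932.1$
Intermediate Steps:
$S{\left(s \right)} = -9 + s$
$Q = - \frac{131311130}{13221}$ ($Q = -3 - \left(9929 + \frac{158}{13221}\right) = -3 - \frac{131271467}{13221} = - \frac{131311130}{13221} \approx -9932.0$)
$h{\left(Z \right)} = \frac{2 Z}{-188 + Z}$
$Q - h{\left(S{\left(g{\left(-1 \right)} \right)} \right)} = - \frac{131311130}{13221} - \frac{2 \left(-9 - 4\right)}{-188 - 13} = - \frac{131311130}{13221} - 2 \left(-13\right) \frac{1}{-188 - 13} = - \frac{131311130}{13221} - 2 \left(-13\right) \frac{1}{-201} = - \frac{131311130}{13221} - 2 \left(-13\right) \left(- \frac{1}{201}\right) = - \frac{131311130}{13221} - \frac{26}{201} = - \frac{8797960292}{885807}$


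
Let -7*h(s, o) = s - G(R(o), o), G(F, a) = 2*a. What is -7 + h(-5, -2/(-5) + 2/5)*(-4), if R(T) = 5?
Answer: -377/35 ≈ -10.771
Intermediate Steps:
h(s, o) = -s/7 + 2*o/7 (h(s, o) = -(s - 2*o)/7 = -s/7 + 2*o/7)
-7 + h(-5, -2/(-5) + 2/5)*(-4) = -7 + (-⅐*(-5) + 2*(-2/(-5) + 2/5)/7)*(-4) = -7 + (5/7 + 2*(-2*(-⅕) + 2*(⅕))/7)*(-4) = -7 + (5/7 + 2*(⅖ + ⅖)/7)*(-4) = -7 + (5/7 + (2/7)*(⅘))*(-4) = -7 + (5/7 + 8/35)*(-4) = -7 + (33/35)*(-4) = -7 - 132/35 = -377/35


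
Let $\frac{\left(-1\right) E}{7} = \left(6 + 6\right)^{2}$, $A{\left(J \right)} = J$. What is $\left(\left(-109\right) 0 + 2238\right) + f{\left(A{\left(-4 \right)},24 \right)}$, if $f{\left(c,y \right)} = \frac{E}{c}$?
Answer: $2490$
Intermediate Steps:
$E = -1008$ ($E = - 7 \left(6 + 6\right)^{2} = - 7 \cdot 12^{2} = \left(-7\right) 144 = -1008$)
$f{\left(c,y \right)} = - \frac{1008}{c}$
$\left(\left(-109\right) 0 + 2238\right) + f{\left(A{\left(-4 \right)},24 \right)} = \left(\left(-109\right) 0 + 2238\right) - \frac{1008}{-4} = \left(0 + 2238\right) - -252 = 2238 + 252 = 2490$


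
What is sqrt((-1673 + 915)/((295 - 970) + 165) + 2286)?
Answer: sqrt(148743795)/255 ≈ 47.828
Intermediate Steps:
sqrt((-1673 + 915)/((295 - 970) + 165) + 2286) = sqrt(-758/(-675 + 165) + 2286) = sqrt(-758/(-510) + 2286) = sqrt(-758*(-1/510) + 2286) = sqrt(379/255 + 2286) = sqrt(583309/255) = sqrt(148743795)/255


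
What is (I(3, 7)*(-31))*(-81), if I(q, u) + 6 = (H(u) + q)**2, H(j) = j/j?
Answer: 25110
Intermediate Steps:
H(j) = 1
I(q, u) = -6 + (1 + q)**2
(I(3, 7)*(-31))*(-81) = ((-6 + (1 + 3)**2)*(-31))*(-81) = ((-6 + 4**2)*(-31))*(-81) = ((-6 + 16)*(-31))*(-81) = (10*(-31))*(-81) = -310*(-81) = 25110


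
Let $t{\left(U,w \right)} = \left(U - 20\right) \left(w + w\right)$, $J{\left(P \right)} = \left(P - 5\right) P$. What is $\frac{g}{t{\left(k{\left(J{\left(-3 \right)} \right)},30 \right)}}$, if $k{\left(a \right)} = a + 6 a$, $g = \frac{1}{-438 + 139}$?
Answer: $- \frac{1}{2655120} \approx -3.7663 \cdot 10^{-7}$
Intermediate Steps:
$J{\left(P \right)} = P \left(-5 + P\right)$ ($J{\left(P \right)} = \left(-5 + P\right) P = P \left(-5 + P\right)$)
$g = - \frac{1}{299}$ ($g = \frac{1}{-299} = - \frac{1}{299} \approx -0.0033445$)
$k{\left(a \right)} = 7 a$
$t{\left(U,w \right)} = 2 w \left(-20 + U\right)$ ($t{\left(U,w \right)} = \left(-20 + U\right) 2 w = 2 w \left(-20 + U\right)$)
$\frac{g}{t{\left(k{\left(J{\left(-3 \right)} \right)},30 \right)}} = - \frac{1}{299 \cdot 2 \cdot 30 \left(-20 + 7 \left(- 3 \left(-5 - 3\right)\right)\right)} = - \frac{1}{299 \cdot 2 \cdot 30 \left(-20 + 7 \left(\left(-3\right) \left(-8\right)\right)\right)} = - \frac{1}{299 \cdot 2 \cdot 30 \left(-20 + 7 \cdot 24\right)} = - \frac{1}{299 \cdot 2 \cdot 30 \left(-20 + 168\right)} = - \frac{1}{299 \cdot 2 \cdot 30 \cdot 148} = - \frac{1}{299 \cdot 8880} = \left(- \frac{1}{299}\right) \frac{1}{8880} = - \frac{1}{2655120}$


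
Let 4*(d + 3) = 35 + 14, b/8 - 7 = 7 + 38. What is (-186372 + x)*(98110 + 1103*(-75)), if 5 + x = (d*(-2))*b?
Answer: -2985813105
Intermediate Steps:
b = 416 (b = 56 + 8*(7 + 38) = 56 + 8*45 = 56 + 360 = 416)
d = 37/4 (d = -3 + (35 + 14)/4 = -3 + (¼)*49 = -3 + 49/4 = 37/4 ≈ 9.2500)
x = -7701 (x = -5 + ((37/4)*(-2))*416 = -5 - 37/2*416 = -5 - 7696 = -7701)
(-186372 + x)*(98110 + 1103*(-75)) = (-186372 - 7701)*(98110 + 1103*(-75)) = -194073*(98110 - 82725) = -194073*15385 = -2985813105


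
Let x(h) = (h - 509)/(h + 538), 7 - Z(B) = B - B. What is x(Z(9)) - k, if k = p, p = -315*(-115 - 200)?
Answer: -54078127/545 ≈ -99226.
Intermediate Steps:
Z(B) = 7 (Z(B) = 7 - (B - B) = 7 - 1*0 = 7 + 0 = 7)
p = 99225 (p = -315*(-315) = 99225)
k = 99225
x(h) = (-509 + h)/(538 + h)
x(Z(9)) - k = (-509 + 7)/(538 + 7) - 1*99225 = -502/545 - 99225 = -54078127/545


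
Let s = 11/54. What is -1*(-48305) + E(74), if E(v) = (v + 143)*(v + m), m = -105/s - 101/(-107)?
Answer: -55655392/1177 ≈ -47286.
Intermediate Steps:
s = 11/54 (s = 11*(1/54) = 11/54 ≈ 0.20370)
m = -605579/1177 (m = -105/11/54 - 101/(-107) = -105*54/11 - 101*(-1/107) = -5670/11 + 101/107 = -605579/1177 ≈ -514.51)
E(v) = (143 + v)*(-605579/1177 + v) (E(v) = (v + 143)*(v - 605579/1177) = (143 + v)*(-605579/1177 + v))
-1*(-48305) + E(74) = -1*(-48305) + (-7872527/107 + 74² - 437268/1177*74) = 48305 + (-7872527/107 + 5476 - 32357832/1177) = 48305 - 112510377/1177 = -55655392/1177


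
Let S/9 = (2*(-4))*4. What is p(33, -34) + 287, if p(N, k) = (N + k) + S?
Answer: -2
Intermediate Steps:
S = -288 (S = 9*((2*(-4))*4) = 9*(-8*4) = 9*(-32) = -288)
p(N, k) = -288 + N + k (p(N, k) = (N + k) - 288 = -288 + N + k)
p(33, -34) + 287 = (-288 + 33 - 34) + 287 = -289 + 287 = -2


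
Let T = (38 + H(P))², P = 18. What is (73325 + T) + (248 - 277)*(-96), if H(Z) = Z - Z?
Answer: 77553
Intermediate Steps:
H(Z) = 0
T = 1444 (T = (38 + 0)² = 38² = 1444)
(73325 + T) + (248 - 277)*(-96) = (73325 + 1444) + (248 - 277)*(-96) = 74769 - 29*(-96) = 74769 + 2784 = 77553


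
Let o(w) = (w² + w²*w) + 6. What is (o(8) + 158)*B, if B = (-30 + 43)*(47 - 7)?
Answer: 384800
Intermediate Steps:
B = 520 (B = 13*40 = 520)
o(w) = 6 + w² + w³ (o(w) = (w² + w³) + 6 = 6 + w² + w³)
(o(8) + 158)*B = ((6 + 8² + 8³) + 158)*520 = ((6 + 64 + 512) + 158)*520 = (582 + 158)*520 = 740*520 = 384800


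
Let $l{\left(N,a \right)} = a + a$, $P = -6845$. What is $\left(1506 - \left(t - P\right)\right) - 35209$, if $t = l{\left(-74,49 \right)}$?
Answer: $-40646$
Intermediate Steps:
$l{\left(N,a \right)} = 2 a$
$t = 98$ ($t = 2 \cdot 49 = 98$)
$\left(1506 - \left(t - P\right)\right) - 35209 = \left(1506 - \left(98 - -6845\right)\right) - 35209 = \left(1506 - \left(98 + 6845\right)\right) - 35209 = \left(1506 - 6943\right) - 35209 = -5437 - 35209 = -40646$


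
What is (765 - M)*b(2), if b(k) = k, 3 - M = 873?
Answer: 3270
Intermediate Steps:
M = -870 (M = 3 - 1*873 = 3 - 873 = -870)
(765 - M)*b(2) = (765 - 1*(-870))*2 = (765 + 870)*2 = 1635*2 = 3270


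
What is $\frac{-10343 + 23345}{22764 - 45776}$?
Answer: $- \frac{591}{1046} \approx -0.56501$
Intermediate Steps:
$\frac{-10343 + 23345}{22764 - 45776} = \frac{13002}{-23012} = 13002 \left(- \frac{1}{23012}\right) = - \frac{591}{1046}$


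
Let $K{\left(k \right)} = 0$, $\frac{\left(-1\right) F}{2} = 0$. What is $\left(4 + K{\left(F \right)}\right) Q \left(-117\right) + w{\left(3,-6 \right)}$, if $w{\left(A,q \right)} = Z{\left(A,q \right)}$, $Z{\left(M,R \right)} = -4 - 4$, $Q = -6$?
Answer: $2800$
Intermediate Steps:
$F = 0$ ($F = \left(-2\right) 0 = 0$)
$Z{\left(M,R \right)} = -8$ ($Z{\left(M,R \right)} = -4 - 4 = -8$)
$w{\left(A,q \right)} = -8$
$\left(4 + K{\left(F \right)}\right) Q \left(-117\right) + w{\left(3,-6 \right)} = \left(4 + 0\right) \left(-6\right) \left(-117\right) - 8 = 4 \left(-6\right) \left(-117\right) - 8 = \left(-24\right) \left(-117\right) - 8 = 2808 - 8 = 2800$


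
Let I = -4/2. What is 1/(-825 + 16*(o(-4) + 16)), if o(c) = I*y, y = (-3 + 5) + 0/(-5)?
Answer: -1/633 ≈ -0.0015798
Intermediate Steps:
I = -2 (I = -4*1/2 = -2)
y = 2 (y = 2 + 0*(-1/5) = 2 + 0 = 2)
o(c) = -4 (o(c) = -2*2 = -4)
1/(-825 + 16*(o(-4) + 16)) = 1/(-825 + 16*(-4 + 16)) = 1/(-825 + 16*12) = 1/(-825 + 192) = 1/(-633) = -1/633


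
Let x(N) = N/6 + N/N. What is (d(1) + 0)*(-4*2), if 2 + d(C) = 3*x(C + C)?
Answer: -16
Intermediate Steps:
x(N) = 1 + N/6 (x(N) = N*(⅙) + 1 = N/6 + 1 = 1 + N/6)
d(C) = 1 + C (d(C) = -2 + 3*(1 + (C + C)/6) = -2 + 3*(1 + (2*C)/6) = -2 + 3*(1 + C/3) = -2 + (3 + C) = 1 + C)
(d(1) + 0)*(-4*2) = ((1 + 1) + 0)*(-4*2) = (2 + 0)*(-8) = 2*(-8) = -16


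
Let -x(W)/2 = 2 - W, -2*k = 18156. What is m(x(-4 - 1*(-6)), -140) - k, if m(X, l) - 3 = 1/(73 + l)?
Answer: 608426/67 ≈ 9081.0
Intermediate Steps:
k = -9078 (k = -1/2*18156 = -9078)
x(W) = -4 + 2*W (x(W) = -2*(2 - W) = -4 + 2*W)
m(X, l) = 3 + 1/(73 + l)
m(x(-4 - 1*(-6)), -140) - k = (220 + 3*(-140))/(73 - 140) - 1*(-9078) = (220 - 420)/(-67) + 9078 = -1/67*(-200) + 9078 = 200/67 + 9078 = 608426/67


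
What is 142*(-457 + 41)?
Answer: -59072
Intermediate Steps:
142*(-457 + 41) = 142*(-416) = -59072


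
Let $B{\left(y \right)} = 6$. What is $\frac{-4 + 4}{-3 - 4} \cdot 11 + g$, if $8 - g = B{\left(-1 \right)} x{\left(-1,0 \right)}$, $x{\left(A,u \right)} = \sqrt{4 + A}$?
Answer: $8 - 6 \sqrt{3} \approx -2.3923$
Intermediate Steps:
$g = 8 - 6 \sqrt{3}$ ($g = 8 - 6 \sqrt{4 - 1} = 8 - 6 \sqrt{3} \approx -2.3923$)
$\frac{-4 + 4}{-3 - 4} \cdot 11 + g = \frac{-4 + 4}{-3 - 4} \cdot 11 + \left(8 - 6 \sqrt{3}\right) = \frac{0}{-7} \cdot 11 + \left(8 - 6 \sqrt{3}\right) = 0 \left(- \frac{1}{7}\right) 11 + \left(8 - 6 \sqrt{3}\right) = 0 \cdot 11 + \left(8 - 6 \sqrt{3}\right) = 0 + \left(8 - 6 \sqrt{3}\right) = 8 - 6 \sqrt{3}$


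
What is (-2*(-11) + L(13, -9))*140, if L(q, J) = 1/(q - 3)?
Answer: 3094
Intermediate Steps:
L(q, J) = 1/(-3 + q)
(-2*(-11) + L(13, -9))*140 = (-2*(-11) + 1/(-3 + 13))*140 = (22 + 1/10)*140 = (22 + ⅒)*140 = (221/10)*140 = 3094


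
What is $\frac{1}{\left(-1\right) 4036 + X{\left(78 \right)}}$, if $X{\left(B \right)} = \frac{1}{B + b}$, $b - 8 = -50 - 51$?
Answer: $- \frac{15}{60541} \approx -0.00024777$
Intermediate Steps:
$b = -93$ ($b = 8 - 101 = -93$)
$X{\left(B \right)} = \frac{1}{-93 + B}$ ($X{\left(B \right)} = \frac{1}{B - 93} = \frac{1}{-93 + B}$)
$\frac{1}{\left(-1\right) 4036 + X{\left(78 \right)}} = \frac{1}{\left(-1\right) 4036 + \frac{1}{-93 + 78}} = \frac{1}{-4036 + \frac{1}{-15}} = \frac{1}{-4036 - \frac{1}{15}} = \frac{1}{- \frac{60541}{15}} = - \frac{15}{60541}$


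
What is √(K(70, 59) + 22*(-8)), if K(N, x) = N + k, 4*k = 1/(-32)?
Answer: I*√27138/16 ≈ 10.296*I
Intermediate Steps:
k = -1/128 (k = (¼)/(-32) = (¼)*(-1/32) = -1/128 ≈ -0.0078125)
K(N, x) = -1/128 + N (K(N, x) = N - 1/128 = -1/128 + N)
√(K(70, 59) + 22*(-8)) = √((-1/128 + 70) + 22*(-8)) = √(8959/128 - 176) = √(-13569/128) = I*√27138/16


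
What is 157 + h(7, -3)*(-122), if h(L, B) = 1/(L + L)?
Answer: 1038/7 ≈ 148.29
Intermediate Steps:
h(L, B) = 1/(2*L)
157 + h(7, -3)*(-122) = 157 + ((½)/7)*(-122) = 157 + ((½)*(⅐))*(-122) = 157 + (1/14)*(-122) = 157 - 61/7 = 1038/7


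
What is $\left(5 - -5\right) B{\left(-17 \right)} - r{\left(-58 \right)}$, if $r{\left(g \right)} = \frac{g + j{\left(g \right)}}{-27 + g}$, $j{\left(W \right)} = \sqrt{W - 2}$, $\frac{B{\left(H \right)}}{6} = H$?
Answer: $- \frac{86758}{85} + \frac{2 i \sqrt{15}}{85} \approx -1020.7 + 0.091129 i$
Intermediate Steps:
$B{\left(H \right)} = 6 H$
$j{\left(W \right)} = \sqrt{-2 + W}$
$r{\left(g \right)} = \frac{g + \sqrt{-2 + g}}{-27 + g}$
$\left(5 - -5\right) B{\left(-17 \right)} - r{\left(-58 \right)} = \left(5 - -5\right) 6 \left(-17\right) - \frac{-58 + \sqrt{-2 - 58}}{-27 - 58} = \left(5 + 5\right) \left(-102\right) - \frac{-58 + \sqrt{-60}}{-85} = 10 \left(-102\right) - - \frac{-58 + 2 i \sqrt{15}}{85} = -1020 - \left(\frac{58}{85} - \frac{2 i \sqrt{15}}{85}\right) = - \frac{86758}{85} + \frac{2 i \sqrt{15}}{85}$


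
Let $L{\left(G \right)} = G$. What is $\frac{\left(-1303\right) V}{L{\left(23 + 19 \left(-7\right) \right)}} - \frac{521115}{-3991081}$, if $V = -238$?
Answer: $- \frac{618816385292}{219509455} \approx -2819.1$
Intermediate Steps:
$\frac{\left(-1303\right) V}{L{\left(23 + 19 \left(-7\right) \right)}} - \frac{521115}{-3991081} = \frac{\left(-1303\right) \left(-238\right)}{23 + 19 \left(-7\right)} - \frac{521115}{-3991081} = \frac{310114}{23 - 133} - - \frac{521115}{3991081} = \frac{310114}{-110} + \frac{521115}{3991081} = 310114 \left(- \frac{1}{110}\right) + \frac{521115}{3991081} = - \frac{155057}{55} + \frac{521115}{3991081} = - \frac{618816385292}{219509455}$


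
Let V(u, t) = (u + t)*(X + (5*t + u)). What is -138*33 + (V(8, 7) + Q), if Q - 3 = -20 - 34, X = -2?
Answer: -3990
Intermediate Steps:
Q = -51 (Q = 3 + (-20 - 34) = 3 - 54 = -51)
V(u, t) = (t + u)*(-2 + u + 5*t) (V(u, t) = (u + t)*(-2 + (5*t + u)) = (t + u)*(-2 + (u + 5*t)) = (t + u)*(-2 + u + 5*t))
-138*33 + (V(8, 7) + Q) = -138*33 + ((8² - 2*7 - 2*8 + 5*7² + 6*7*8) - 51) = -4554 + ((64 - 14 - 16 + 5*49 + 336) - 51) = -4554 + ((64 - 14 - 16 + 245 + 336) - 51) = -4554 + (615 - 51) = -4554 + 564 = -3990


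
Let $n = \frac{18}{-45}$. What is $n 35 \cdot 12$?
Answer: $-168$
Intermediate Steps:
$n = - \frac{2}{5}$ ($n = 18 \left(- \frac{1}{45}\right) = - \frac{2}{5} \approx -0.4$)
$n 35 \cdot 12 = \left(- \frac{2}{5}\right) 35 \cdot 12 = \left(-14\right) 12 = -168$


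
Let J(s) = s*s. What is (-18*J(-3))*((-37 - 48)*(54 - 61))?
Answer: -96390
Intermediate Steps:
J(s) = s²
(-18*J(-3))*((-37 - 48)*(54 - 61)) = (-18*(-3)²)*((-37 - 48)*(54 - 61)) = (-18*9)*(-85*(-7)) = -162*595 = -96390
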